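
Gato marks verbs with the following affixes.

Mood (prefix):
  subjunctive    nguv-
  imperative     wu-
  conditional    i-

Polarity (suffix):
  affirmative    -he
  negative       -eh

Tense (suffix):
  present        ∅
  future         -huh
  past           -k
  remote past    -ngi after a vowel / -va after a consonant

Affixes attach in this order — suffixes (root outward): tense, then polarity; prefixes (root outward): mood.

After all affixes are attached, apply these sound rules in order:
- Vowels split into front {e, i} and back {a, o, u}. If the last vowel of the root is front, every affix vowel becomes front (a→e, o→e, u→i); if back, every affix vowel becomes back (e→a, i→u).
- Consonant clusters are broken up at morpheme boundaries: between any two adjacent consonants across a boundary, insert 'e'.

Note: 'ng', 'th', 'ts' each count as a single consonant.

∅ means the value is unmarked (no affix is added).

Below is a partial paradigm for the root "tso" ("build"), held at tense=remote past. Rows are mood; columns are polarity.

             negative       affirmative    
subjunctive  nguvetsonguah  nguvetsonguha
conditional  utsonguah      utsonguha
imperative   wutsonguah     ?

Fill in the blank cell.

wutsonguha

Attach tense remote past -ngi (after vowel 'o') → tsongi.
Attach polarity affirmative -he → tsongihe.
Attach mood imperative wu- → wutsongihe.
Apply vowel harmony: wutsongihe → wutsonguha.
Epenthesis: no change.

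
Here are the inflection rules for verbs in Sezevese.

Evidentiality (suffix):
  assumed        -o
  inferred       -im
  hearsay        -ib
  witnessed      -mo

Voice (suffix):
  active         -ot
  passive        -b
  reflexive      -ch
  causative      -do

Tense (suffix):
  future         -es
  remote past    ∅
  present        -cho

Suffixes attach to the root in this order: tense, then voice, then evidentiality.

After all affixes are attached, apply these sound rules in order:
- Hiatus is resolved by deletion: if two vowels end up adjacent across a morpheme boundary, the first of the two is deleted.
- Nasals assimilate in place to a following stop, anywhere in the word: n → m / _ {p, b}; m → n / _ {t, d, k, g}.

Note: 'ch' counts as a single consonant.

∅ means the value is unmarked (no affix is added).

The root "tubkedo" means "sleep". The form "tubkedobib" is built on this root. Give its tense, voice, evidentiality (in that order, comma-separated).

remote past, passive, hearsay

Segment: tubkedo-b-ib.
tense: ∅ → remote past.
voice: -b → passive.
evidentiality: -ib → hearsay.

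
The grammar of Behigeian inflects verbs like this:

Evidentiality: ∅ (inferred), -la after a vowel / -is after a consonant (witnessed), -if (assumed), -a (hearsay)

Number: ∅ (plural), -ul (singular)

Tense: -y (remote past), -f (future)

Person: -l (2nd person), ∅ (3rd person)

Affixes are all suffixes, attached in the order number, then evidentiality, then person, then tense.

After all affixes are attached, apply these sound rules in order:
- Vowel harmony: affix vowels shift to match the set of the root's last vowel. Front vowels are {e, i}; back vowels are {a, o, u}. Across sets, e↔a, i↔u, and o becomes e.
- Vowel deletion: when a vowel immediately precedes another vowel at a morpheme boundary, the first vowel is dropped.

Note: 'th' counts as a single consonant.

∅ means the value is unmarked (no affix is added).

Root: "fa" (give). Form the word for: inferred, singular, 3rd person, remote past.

Attach number singular -ul → faul.
evidentiality = inferred: zero marking, form stays faul.
person = 3rd person: zero marking, form stays faul.
Attach tense remote past -y → fauly.
Vowel harmony: no change.
Apply vowel deletion: fauly → fuly.

fuly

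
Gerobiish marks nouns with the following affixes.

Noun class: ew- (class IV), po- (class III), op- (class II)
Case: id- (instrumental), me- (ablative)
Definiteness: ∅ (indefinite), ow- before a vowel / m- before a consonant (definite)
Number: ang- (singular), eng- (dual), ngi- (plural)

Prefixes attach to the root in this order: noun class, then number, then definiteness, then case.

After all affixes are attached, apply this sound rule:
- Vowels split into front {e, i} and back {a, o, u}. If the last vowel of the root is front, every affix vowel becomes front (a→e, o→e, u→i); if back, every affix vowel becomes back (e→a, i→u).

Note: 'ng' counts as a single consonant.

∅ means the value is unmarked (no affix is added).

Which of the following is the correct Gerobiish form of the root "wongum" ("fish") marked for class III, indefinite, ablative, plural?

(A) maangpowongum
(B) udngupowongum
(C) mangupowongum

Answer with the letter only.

C

Attach noun class class III po- → powongum.
Attach number plural ngi- → ngipowongum.
definiteness = indefinite: zero marking, form stays ngipowongum.
Attach case ablative me- → mengipowongum.
Apply vowel harmony: mengipowongum → mangupowongum.
So the correct form is mangupowongum, option (C).
(B) udngupowongum is wrong: it uses instrumental instead of ablative for case.
(A) maangpowongum is wrong: it uses dual instead of plural for number.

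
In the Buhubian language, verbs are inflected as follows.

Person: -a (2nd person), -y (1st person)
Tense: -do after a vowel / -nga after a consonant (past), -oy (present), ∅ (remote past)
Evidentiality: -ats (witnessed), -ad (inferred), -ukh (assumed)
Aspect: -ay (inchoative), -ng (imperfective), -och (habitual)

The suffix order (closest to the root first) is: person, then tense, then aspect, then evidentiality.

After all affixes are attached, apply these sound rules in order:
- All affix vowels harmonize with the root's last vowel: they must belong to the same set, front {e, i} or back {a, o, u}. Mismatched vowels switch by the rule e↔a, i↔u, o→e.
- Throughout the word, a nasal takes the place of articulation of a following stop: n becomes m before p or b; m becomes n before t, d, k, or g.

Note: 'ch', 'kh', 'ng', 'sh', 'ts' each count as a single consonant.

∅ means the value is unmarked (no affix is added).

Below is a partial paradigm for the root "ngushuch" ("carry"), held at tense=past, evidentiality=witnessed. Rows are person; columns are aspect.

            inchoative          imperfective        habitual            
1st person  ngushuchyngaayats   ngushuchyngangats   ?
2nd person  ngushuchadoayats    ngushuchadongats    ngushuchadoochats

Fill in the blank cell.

Attach person 1st person -y → ngushuchy.
Attach tense past -nga (after consonant 'y') → ngushuchynga.
Attach aspect habitual -och → ngushuchyngaoch.
Attach evidentiality witnessed -ats → ngushuchyngaochats.
Vowel harmony: no change.
Nasal assimilation: no change.

ngushuchyngaochats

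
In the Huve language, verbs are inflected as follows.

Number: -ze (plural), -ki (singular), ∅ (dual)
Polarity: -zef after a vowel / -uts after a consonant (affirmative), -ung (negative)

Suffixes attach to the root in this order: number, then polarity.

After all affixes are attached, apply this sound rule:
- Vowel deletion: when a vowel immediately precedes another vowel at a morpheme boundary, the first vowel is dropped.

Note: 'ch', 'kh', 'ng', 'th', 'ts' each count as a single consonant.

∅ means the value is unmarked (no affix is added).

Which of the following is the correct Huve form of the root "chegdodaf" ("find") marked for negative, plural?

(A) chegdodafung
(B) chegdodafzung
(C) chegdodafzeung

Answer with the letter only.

Attach number plural -ze → chegdodafze.
Attach polarity negative -ung → chegdodafzeung.
Apply vowel deletion: chegdodafzeung → chegdodafzung.
So the correct form is chegdodafzung, option (B).
(A) chegdodafung is wrong: it uses dual instead of plural for number.
(C) chegdodafzeung is wrong: it fails to apply the sound rule(s).

B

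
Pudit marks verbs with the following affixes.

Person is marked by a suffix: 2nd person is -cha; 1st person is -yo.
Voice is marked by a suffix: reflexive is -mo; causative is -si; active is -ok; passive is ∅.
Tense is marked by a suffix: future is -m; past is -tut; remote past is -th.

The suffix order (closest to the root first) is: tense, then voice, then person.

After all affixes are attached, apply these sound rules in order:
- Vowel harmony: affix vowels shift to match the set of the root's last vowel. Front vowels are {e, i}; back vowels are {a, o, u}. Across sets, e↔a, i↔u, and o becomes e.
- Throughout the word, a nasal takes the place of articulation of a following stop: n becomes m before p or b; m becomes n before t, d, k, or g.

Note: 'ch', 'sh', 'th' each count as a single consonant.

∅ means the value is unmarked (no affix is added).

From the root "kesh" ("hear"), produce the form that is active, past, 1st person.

keshtitekye

Attach tense past -tut → keshtut.
Attach voice active -ok → keshtutok.
Attach person 1st person -yo → keshtutokyo.
Apply vowel harmony: keshtutokyo → keshtitekye.
Nasal assimilation: no change.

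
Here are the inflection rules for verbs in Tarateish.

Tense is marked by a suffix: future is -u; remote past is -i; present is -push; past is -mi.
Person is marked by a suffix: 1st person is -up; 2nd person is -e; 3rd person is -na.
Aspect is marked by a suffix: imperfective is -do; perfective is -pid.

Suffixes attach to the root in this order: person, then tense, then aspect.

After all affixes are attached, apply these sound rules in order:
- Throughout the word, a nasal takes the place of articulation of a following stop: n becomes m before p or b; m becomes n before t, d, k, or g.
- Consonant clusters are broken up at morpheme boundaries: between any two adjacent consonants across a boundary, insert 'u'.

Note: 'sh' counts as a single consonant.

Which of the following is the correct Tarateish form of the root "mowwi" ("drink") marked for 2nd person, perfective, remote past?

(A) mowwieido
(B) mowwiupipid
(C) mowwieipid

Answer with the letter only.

Attach person 2nd person -e → mowwie.
Attach tense remote past -i → mowwiei.
Attach aspect perfective -pid → mowwieipid.
Nasal assimilation: no change.
Epenthesis: no change.
So the correct form is mowwieipid, option (C).
(B) mowwiupipid is wrong: it uses 1st person instead of 2nd person for person.
(A) mowwieido is wrong: it uses imperfective instead of perfective for aspect.

C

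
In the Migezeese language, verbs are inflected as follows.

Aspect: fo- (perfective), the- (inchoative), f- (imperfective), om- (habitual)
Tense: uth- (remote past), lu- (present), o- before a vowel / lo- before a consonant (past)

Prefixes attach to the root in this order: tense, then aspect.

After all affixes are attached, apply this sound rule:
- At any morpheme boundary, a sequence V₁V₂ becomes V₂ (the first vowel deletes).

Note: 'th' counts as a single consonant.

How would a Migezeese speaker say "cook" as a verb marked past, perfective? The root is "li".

fololi

Attach tense past lo- (before consonant 'l') → loli.
Attach aspect perfective fo- → fololi.
Vowel deletion: no change.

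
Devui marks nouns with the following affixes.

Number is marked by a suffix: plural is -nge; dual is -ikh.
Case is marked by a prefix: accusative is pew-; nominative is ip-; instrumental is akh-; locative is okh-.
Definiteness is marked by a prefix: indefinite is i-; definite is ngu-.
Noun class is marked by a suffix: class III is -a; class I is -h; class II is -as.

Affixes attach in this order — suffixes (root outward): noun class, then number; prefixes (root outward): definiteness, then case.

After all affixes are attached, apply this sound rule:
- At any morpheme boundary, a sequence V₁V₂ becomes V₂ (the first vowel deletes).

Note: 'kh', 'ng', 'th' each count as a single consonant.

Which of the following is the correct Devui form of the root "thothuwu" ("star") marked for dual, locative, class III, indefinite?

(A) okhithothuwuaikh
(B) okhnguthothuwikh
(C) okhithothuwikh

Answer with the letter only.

Attach definiteness indefinite i- → ithothuwu.
Attach noun class class III -a → ithothuwua.
Attach case locative okh- → okhithothuwua.
Attach number dual -ikh → okhithothuwuaikh.
Apply vowel deletion: okhithothuwuaikh → okhithothuwikh.
So the correct form is okhithothuwikh, option (C).
(B) okhnguthothuwikh is wrong: it uses definite instead of indefinite for definiteness.
(A) okhithothuwuaikh is wrong: it fails to apply the sound rule(s).

C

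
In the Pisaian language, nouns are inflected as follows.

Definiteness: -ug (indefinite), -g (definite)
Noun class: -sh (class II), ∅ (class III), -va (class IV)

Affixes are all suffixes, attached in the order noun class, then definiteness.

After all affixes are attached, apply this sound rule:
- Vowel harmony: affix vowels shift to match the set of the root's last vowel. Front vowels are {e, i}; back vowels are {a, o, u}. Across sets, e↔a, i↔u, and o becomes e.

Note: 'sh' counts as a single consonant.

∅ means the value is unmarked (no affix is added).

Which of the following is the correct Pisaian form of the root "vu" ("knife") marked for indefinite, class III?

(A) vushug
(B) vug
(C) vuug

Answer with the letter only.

C

noun class = class III: zero marking, form stays vu.
Attach definiteness indefinite -ug → vuug.
Vowel harmony: no change.
So the correct form is vuug, option (C).
(B) vug is wrong: it uses definite instead of indefinite for definiteness.
(A) vushug is wrong: it uses class II instead of class III for noun class.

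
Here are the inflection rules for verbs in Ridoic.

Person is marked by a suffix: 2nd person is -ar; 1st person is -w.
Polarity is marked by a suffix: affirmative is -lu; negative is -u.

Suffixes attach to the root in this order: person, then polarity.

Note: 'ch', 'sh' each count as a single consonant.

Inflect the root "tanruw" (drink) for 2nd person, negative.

Attach person 2nd person -ar → tanruwar.
Attach polarity negative -u → tanruwaru.

tanruwaru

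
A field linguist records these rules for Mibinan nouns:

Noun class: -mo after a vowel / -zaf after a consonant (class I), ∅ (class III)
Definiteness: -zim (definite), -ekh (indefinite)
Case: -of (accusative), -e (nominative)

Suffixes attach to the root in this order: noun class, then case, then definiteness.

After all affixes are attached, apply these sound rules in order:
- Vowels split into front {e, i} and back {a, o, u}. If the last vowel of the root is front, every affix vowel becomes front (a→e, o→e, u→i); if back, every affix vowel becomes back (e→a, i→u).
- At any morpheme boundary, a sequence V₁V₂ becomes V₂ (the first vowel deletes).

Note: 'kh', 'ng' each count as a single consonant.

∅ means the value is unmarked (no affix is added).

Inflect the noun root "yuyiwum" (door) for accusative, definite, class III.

yuyiwumofzum

noun class = class III: zero marking, form stays yuyiwum.
Attach case accusative -of → yuyiwumof.
Attach definiteness definite -zim → yuyiwumofzim.
Apply vowel harmony: yuyiwumofzim → yuyiwumofzum.
Vowel deletion: no change.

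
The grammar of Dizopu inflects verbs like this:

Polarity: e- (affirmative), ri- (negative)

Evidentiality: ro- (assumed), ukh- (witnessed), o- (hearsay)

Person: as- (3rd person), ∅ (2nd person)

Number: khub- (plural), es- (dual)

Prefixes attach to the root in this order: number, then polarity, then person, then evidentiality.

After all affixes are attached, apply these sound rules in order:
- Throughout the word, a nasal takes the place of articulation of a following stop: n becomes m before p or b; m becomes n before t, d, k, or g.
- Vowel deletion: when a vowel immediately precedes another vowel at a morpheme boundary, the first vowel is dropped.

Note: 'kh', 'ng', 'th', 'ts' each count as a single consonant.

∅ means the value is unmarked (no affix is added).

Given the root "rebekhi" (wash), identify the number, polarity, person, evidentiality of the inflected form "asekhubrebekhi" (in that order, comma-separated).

Segment: o-as-e-khub-rebekhi.
number: khub- → plural.
polarity: e- → affirmative.
person: as- → 3rd person.
evidentiality: o- → hearsay.

plural, affirmative, 3rd person, hearsay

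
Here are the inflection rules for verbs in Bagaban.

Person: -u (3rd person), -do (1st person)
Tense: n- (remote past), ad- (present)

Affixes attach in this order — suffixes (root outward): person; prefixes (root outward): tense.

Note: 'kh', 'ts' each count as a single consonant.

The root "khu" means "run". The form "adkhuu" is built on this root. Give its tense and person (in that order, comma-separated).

Segment: ad-khu-u.
tense: ad- → present.
person: -u → 3rd person.

present, 3rd person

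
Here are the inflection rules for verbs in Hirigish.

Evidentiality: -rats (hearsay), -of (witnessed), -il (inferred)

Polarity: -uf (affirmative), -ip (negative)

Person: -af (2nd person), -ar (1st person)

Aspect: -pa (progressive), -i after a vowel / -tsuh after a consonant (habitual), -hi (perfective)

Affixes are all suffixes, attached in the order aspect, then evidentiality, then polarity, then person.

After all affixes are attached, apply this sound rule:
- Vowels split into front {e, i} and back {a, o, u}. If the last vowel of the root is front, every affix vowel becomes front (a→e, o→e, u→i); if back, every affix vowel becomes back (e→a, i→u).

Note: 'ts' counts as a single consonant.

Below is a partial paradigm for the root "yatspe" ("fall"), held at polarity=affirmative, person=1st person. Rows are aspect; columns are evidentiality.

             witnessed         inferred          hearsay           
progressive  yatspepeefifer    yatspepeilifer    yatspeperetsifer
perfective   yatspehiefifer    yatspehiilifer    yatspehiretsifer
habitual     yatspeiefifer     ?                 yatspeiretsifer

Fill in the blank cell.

Attach aspect habitual -i (after vowel 'e') → yatspei.
Attach evidentiality inferred -il → yatspeiil.
Attach polarity affirmative -uf → yatspeiiluf.
Attach person 1st person -ar → yatspeiilufar.
Apply vowel harmony: yatspeiilufar → yatspeiilifer.

yatspeiilifer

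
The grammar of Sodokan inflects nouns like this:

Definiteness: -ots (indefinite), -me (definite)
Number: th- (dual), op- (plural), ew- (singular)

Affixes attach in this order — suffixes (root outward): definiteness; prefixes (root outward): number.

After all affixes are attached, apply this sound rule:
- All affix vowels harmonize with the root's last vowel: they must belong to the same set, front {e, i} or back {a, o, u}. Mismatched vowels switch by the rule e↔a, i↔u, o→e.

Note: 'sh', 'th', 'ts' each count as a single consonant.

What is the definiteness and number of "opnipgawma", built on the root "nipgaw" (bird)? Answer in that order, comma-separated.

Segment: op-nipgaw-me.
definiteness: -me → definite.
number: op- → plural.

definite, plural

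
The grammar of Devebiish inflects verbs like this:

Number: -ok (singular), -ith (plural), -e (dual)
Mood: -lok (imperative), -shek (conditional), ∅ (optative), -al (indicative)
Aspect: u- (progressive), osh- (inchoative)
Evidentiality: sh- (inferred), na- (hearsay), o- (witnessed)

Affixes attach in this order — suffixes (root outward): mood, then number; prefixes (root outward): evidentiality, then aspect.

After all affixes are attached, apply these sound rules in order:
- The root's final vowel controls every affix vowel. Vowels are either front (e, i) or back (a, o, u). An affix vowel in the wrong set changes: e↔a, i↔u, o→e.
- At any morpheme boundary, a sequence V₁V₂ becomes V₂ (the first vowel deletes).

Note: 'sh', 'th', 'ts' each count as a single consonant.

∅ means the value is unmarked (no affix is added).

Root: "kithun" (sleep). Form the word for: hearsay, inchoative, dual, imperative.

oshnakithunloka

Attach evidentiality hearsay na- → nakithun.
Attach mood imperative -lok → nakithunlok.
Attach aspect inchoative osh- → oshnakithunlok.
Attach number dual -e → oshnakithunloke.
Apply vowel harmony: oshnakithunloke → oshnakithunloka.
Vowel deletion: no change.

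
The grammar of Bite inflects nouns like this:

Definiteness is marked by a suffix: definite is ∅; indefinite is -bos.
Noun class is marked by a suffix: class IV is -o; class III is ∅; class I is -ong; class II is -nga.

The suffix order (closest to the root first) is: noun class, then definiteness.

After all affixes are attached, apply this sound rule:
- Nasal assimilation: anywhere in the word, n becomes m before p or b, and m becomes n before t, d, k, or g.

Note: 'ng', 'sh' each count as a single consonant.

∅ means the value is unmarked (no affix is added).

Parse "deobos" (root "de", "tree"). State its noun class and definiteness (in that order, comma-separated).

Segment: de-o-bos.
noun class: -o → class IV.
definiteness: -bos → indefinite.

class IV, indefinite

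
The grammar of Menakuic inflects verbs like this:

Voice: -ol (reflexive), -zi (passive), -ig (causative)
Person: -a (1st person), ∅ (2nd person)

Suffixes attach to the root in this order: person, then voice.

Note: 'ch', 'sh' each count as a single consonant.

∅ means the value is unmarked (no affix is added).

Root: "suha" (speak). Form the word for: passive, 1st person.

suhaazi

Attach person 1st person -a → suhaa.
Attach voice passive -zi → suhaazi.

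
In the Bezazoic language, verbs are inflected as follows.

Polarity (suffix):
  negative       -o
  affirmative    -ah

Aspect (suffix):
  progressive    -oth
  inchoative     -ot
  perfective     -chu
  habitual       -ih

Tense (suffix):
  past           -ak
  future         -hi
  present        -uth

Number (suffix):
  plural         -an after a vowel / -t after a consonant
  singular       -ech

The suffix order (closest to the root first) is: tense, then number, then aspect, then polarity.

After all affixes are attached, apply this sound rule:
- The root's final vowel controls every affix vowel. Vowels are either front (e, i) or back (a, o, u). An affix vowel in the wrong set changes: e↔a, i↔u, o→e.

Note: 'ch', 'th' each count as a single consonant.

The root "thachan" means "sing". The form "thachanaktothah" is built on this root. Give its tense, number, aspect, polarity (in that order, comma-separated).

Segment: thachan-ak-t-oth-ah.
tense: -ak → past.
number: -an/t → plural.
aspect: -oth → progressive.
polarity: -ah → affirmative.

past, plural, progressive, affirmative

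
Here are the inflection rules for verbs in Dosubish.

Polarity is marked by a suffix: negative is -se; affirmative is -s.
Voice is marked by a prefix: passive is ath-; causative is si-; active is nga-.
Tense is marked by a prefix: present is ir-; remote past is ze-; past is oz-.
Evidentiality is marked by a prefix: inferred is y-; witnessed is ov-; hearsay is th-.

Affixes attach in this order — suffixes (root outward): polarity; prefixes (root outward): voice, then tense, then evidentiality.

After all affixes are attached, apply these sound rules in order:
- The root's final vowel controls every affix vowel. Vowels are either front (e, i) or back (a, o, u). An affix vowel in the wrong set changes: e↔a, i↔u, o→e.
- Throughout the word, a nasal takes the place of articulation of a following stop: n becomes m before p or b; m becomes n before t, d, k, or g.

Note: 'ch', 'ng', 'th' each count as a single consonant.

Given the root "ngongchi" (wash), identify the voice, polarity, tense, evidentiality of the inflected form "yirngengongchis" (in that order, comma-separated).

Segment: y-ir-nga-ngongchi-s.
voice: nga- → active.
polarity: -s → affirmative.
tense: ir- → present.
evidentiality: y- → inferred.

active, affirmative, present, inferred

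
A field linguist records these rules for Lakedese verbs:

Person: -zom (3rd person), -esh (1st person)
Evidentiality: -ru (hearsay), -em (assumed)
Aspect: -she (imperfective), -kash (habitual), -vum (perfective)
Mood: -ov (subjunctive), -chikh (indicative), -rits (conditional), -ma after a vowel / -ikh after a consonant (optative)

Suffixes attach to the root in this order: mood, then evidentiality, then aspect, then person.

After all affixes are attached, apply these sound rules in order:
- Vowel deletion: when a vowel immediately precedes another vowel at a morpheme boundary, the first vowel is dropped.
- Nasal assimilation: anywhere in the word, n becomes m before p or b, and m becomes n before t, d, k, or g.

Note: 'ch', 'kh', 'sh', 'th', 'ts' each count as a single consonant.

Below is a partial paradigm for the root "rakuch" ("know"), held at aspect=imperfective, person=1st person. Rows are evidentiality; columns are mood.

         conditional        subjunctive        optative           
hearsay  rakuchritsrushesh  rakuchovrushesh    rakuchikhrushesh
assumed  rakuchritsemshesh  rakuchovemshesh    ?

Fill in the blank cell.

rakuchikhemshesh

Attach mood optative -ikh (after consonant 'ch') → rakuchikh.
Attach evidentiality assumed -em → rakuchikhem.
Attach aspect imperfective -she → rakuchikhemshe.
Attach person 1st person -esh → rakuchikhemsheesh.
Apply vowel deletion: rakuchikhemsheesh → rakuchikhemshesh.
Nasal assimilation: no change.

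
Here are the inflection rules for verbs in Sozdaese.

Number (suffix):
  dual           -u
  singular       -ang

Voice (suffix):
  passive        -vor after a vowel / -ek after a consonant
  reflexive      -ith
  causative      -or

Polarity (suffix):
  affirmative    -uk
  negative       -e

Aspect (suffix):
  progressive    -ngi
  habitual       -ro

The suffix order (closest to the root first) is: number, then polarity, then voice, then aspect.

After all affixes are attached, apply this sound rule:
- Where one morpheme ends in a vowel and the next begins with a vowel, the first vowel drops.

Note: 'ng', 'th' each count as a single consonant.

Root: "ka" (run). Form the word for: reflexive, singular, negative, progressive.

kangithngi

Attach number singular -ang → kaang.
Attach polarity negative -e → kaange.
Attach voice reflexive -ith → kaangeith.
Attach aspect progressive -ngi → kaangeithngi.
Apply vowel deletion: kaangeithngi → kangithngi.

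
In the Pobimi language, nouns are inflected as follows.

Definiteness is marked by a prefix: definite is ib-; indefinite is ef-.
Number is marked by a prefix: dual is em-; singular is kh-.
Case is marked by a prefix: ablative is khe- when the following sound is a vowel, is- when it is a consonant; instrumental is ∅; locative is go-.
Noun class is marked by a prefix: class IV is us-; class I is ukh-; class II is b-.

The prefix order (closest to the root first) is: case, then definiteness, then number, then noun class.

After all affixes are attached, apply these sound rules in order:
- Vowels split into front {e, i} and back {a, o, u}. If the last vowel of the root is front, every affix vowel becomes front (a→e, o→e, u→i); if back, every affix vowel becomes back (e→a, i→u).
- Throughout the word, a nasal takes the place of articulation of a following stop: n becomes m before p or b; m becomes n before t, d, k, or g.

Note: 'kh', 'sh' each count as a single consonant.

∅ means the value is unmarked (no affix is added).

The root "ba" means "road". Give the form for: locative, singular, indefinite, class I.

ukhkhafgoba

Attach case locative go- → goba.
Attach definiteness indefinite ef- → efgoba.
Attach number singular kh- → khefgoba.
Attach noun class class I ukh- → ukhkhefgoba.
Apply vowel harmony: ukhkhefgoba → ukhkhafgoba.
Nasal assimilation: no change.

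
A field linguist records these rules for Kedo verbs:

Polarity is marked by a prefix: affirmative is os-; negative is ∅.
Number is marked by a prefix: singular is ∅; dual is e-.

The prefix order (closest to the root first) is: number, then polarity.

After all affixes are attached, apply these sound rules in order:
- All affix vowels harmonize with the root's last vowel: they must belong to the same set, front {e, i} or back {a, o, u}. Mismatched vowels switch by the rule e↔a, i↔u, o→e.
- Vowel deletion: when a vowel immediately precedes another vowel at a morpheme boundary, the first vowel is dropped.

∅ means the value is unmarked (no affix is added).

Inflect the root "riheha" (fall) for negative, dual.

Attach number dual e- → eriheha.
polarity = negative: zero marking, form stays eriheha.
Apply vowel harmony: eriheha → ariheha.
Vowel deletion: no change.

ariheha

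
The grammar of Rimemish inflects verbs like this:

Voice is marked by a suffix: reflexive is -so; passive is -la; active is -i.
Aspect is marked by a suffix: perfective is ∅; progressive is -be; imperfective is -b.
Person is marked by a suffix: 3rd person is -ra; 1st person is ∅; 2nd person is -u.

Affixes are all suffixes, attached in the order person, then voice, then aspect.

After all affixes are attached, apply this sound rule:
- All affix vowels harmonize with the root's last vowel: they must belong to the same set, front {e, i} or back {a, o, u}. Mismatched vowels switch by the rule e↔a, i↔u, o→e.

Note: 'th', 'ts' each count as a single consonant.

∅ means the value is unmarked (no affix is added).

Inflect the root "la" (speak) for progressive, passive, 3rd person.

laralaba

Attach person 3rd person -ra → lara.
Attach voice passive -la → larala.
Attach aspect progressive -be → laralabe.
Apply vowel harmony: laralabe → laralaba.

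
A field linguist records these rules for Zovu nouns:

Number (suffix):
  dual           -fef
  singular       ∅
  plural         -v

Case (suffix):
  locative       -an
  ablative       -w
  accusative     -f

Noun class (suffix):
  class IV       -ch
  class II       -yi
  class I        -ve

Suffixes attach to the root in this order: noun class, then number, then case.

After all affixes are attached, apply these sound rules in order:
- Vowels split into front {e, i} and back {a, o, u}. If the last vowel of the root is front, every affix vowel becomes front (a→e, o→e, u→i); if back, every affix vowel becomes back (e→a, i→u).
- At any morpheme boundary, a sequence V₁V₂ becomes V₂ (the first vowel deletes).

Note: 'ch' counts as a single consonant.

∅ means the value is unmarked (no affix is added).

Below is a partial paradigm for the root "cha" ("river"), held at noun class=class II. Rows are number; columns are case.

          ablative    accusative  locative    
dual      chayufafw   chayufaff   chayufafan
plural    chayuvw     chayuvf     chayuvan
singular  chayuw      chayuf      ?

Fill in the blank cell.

chayan

Attach noun class class II -yi → chayi.
number = singular: zero marking, form stays chayi.
Attach case locative -an → chayian.
Apply vowel harmony: chayian → chayuan.
Apply vowel deletion: chayuan → chayan.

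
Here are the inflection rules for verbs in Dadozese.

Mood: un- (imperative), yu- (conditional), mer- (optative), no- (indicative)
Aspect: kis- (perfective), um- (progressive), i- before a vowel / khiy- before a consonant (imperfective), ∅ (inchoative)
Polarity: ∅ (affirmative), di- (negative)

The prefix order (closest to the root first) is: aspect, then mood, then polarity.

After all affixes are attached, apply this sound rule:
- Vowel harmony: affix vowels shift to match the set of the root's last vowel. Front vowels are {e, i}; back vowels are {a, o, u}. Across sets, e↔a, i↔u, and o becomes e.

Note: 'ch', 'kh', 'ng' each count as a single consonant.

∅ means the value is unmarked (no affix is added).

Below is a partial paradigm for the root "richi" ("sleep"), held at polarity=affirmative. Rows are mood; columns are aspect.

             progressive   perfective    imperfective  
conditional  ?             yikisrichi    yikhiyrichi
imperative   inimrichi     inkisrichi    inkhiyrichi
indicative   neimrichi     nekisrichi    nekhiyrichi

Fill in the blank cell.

Attach aspect progressive um- → umrichi.
Attach mood conditional yu- → yuumrichi.
polarity = affirmative: zero marking, form stays yuumrichi.
Apply vowel harmony: yuumrichi → yiimrichi.

yiimrichi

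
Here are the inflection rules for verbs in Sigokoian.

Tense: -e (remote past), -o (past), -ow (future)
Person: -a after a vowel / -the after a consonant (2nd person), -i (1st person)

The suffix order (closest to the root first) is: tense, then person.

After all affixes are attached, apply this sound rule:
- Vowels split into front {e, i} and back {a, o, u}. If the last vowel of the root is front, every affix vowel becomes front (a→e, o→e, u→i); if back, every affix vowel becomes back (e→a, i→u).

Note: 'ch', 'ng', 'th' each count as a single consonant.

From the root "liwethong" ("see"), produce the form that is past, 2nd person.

Attach tense past -o → liwethongo.
Attach person 2nd person -a (after vowel 'o') → liwethongoa.
Vowel harmony: no change.

liwethongoa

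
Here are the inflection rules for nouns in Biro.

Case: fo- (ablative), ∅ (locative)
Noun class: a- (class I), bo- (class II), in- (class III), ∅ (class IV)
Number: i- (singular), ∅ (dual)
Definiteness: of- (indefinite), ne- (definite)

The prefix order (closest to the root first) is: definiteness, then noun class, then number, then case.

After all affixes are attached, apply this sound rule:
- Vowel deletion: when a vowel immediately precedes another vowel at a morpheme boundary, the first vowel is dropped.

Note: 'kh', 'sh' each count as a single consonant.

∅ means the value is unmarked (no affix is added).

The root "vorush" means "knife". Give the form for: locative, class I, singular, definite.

anevorush

Attach definiteness definite ne- → nevorush.
Attach noun class class I a- → anevorush.
Attach number singular i- → ianevorush.
case = locative: zero marking, form stays ianevorush.
Apply vowel deletion: ianevorush → anevorush.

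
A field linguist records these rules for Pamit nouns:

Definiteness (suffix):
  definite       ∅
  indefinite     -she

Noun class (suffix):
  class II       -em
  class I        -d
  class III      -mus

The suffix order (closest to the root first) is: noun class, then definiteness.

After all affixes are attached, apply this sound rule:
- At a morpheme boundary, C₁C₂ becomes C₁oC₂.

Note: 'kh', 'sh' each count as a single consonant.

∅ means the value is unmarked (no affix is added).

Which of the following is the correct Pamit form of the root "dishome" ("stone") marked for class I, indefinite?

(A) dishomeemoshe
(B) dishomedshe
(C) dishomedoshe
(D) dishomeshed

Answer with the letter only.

Attach noun class class I -d → dishomed.
Attach definiteness indefinite -she → dishomedshe.
Apply epenthesis: dishomedshe → dishomedoshe.
So the correct form is dishomedoshe, option (C).
(D) dishomeshed is wrong: it has the affixes in the wrong order.
(A) dishomeemoshe is wrong: it uses class II instead of class I for noun class.
(B) dishomedshe is wrong: it fails to apply the sound rule(s).

C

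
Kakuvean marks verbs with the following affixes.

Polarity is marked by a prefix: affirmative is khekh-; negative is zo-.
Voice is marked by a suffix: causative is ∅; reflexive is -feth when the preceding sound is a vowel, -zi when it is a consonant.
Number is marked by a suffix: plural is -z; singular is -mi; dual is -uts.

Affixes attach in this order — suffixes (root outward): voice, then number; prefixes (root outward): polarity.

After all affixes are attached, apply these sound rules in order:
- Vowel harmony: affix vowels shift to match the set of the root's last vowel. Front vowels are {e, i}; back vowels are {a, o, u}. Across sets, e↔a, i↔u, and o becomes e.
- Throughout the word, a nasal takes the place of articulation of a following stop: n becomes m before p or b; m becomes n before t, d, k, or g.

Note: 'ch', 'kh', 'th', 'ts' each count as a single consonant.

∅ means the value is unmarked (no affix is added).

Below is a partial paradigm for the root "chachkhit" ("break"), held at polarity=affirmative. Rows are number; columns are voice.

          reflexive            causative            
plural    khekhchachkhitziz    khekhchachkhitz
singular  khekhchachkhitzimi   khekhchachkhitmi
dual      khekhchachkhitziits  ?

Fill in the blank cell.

khekhchachkhitits

Attach polarity affirmative khekh- → khekhchachkhit.
voice = causative: zero marking, form stays khekhchachkhit.
Attach number dual -uts → khekhchachkhituts.
Apply vowel harmony: khekhchachkhituts → khekhchachkhitits.
Nasal assimilation: no change.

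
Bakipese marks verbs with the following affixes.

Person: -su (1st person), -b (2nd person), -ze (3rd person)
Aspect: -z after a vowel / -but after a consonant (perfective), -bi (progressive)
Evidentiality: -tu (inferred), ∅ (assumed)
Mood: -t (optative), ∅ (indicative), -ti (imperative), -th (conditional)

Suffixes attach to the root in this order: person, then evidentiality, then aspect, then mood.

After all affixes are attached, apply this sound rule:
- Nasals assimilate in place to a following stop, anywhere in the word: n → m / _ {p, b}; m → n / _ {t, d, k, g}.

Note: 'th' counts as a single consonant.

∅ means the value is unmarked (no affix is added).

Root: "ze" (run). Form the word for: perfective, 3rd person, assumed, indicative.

Attach person 3rd person -ze → zeze.
evidentiality = assumed: zero marking, form stays zeze.
Attach aspect perfective -z (after vowel 'e') → zezez.
mood = indicative: zero marking, form stays zezez.
Nasal assimilation: no change.

zezez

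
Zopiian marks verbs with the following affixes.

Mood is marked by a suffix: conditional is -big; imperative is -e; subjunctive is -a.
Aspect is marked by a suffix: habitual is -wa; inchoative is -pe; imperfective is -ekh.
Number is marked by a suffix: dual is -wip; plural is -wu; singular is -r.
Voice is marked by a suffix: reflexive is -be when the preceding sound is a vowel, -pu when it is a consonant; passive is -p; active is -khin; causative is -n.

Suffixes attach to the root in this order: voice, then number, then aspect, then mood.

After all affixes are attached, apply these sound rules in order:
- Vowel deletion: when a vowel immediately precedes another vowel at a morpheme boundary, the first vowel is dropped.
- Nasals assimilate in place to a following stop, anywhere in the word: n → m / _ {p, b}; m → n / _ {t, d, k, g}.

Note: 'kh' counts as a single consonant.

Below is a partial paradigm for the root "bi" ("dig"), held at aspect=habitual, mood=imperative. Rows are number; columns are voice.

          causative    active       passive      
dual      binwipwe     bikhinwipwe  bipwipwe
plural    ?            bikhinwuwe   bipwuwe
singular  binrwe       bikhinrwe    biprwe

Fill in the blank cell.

Attach voice causative -n → bin.
Attach number plural -wu → binwu.
Attach aspect habitual -wa → binwuwa.
Attach mood imperative -e → binwuwae.
Apply vowel deletion: binwuwae → binwuwe.
Nasal assimilation: no change.

binwuwe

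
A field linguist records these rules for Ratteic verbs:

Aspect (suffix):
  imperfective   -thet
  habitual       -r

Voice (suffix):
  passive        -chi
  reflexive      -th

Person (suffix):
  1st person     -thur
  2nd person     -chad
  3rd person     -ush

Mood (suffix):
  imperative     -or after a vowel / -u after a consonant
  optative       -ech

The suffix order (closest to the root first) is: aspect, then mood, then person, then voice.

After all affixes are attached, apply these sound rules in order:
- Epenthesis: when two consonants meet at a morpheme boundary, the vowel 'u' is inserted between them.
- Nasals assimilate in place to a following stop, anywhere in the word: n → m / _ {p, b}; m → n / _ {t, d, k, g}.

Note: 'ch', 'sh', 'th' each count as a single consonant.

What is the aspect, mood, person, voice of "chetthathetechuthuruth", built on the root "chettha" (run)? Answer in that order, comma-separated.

imperfective, optative, 1st person, reflexive

Segment: chettha-thet-ech-thur-th.
aspect: -thet → imperfective.
mood: -ech → optative.
person: -thur → 1st person.
voice: -th → reflexive.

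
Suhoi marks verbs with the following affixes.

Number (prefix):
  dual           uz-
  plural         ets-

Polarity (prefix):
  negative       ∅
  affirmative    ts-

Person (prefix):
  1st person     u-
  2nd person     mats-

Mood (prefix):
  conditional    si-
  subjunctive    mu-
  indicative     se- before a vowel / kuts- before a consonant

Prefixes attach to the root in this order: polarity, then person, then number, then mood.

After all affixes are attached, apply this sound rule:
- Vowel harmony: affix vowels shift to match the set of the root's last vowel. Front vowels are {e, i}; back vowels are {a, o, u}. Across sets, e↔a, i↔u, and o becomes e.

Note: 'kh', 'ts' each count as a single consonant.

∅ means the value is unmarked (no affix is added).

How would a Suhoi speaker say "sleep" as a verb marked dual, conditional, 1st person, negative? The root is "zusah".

suuzuzusah

polarity = negative: zero marking, form stays zusah.
Attach person 1st person u- → uzusah.
Attach number dual uz- → uzuzusah.
Attach mood conditional si- → siuzuzusah.
Apply vowel harmony: siuzuzusah → suuzuzusah.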